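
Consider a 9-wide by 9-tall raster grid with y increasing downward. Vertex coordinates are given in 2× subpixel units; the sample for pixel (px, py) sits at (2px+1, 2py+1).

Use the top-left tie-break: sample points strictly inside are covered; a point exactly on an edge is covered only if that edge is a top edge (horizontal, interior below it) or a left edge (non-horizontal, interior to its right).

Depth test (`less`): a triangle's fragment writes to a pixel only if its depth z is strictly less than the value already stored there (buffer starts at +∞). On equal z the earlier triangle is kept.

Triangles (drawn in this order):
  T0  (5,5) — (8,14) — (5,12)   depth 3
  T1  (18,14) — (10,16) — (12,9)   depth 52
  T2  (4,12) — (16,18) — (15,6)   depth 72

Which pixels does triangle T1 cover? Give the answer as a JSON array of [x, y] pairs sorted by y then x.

T0:
  2·area = 21
  edge (5, 5)→(8, 14): d=(3,9) right/bottom  bias=-1
  edge (8, 14)→(5, 12): d=(-3,-2) top-left  bias=+0
  edge (5, 12)→(5, 5): d=(0,-7) top-left  bias=+0
    (2,0)@(5, 1): e=[-12,33,0] → .  [on edge]
    (2,1)@(5, 3): e=[-6,27,0] → .  [on edge]
    (2,2)@(5, 5): e=[0,21,0] → .  [on edge]
    (2,3)@(5, 7): e=[6,15,0] → X  [on edge]
    (3,3)@(7, 7): e=[-12,19,14] → .
    (2,4)@(5, 9): e=[12,9,0] → X  [on edge]
    (3,4)@(7, 9): e=[-6,13,14] → .
    (2,5)@(5, 11): e=[18,3,0] → X  [on edge]
    (3,5)@(7, 11): e=[0,7,14] → .  [on edge]
    (2,6)@(5, 13): e=[24,-3,0] → .  [on edge]
    (3,6)@(7, 13): e=[6,1,14] → X
    (4,6)@(9, 13): e=[-12,5,28] → .
    (2,7)@(5, 15): e=[30,-9,0] → .  [on edge]
    (2,8)@(5, 17): e=[36,-15,0] → .  [on edge]
    (4,8)@(9, 17): e=[0,-7,28] → .  [on edge]
  covered (4 px):
    . . . . . . . . .
    . . . . . . . . .
    . . . . . . . . .
    . . X . . . . . .
    . . X . . . . . .
    . . X . . . . . .
    . . . X . . . . .
    . . . . . . . . .
    . . . . . . . . .
T1:
  2·area = 52
  edge (18, 14)→(10, 16): d=(-8,2) right/bottom  bias=-1
  edge (10, 16)→(12, 9): d=(2,-7) top-left  bias=+0
  edge (12, 9)→(18, 14): d=(6,5) right/bottom  bias=-1
    (6,5)@(13, 11): e=[34,11,7] → X
    (7,5)@(15, 11): e=[30,25,-3] → .
    (5,6)@(11, 13): e=[22,1,29] → X
    (7,6)@(15, 13): e=[14,29,9] → X
    (8,6)@(17, 13): e=[10,43,-1] → .
    (5,7)@(11, 15): e=[6,5,41] → X
    (7,7)@(15, 15): e=[-2,33,21] → .
    (5,8)@(11, 17): e=[-10,9,53] → .
    (6,8)@(13, 17): e=[-14,23,43] → .
  covered (6 px):
    . . . . . . . . .
    . . . . . . . . .
    . . . . . . . . .
    . . . . . . . . .
    . . . . . . . . .
    . . . . . . X . .
    . . . . . X X X .
    . . . . . X X . .
    . . . . . . . . .
T2:
  2·area = 138  (B↔C swapped to make it positive)
  edge (4, 12)→(15, 6): d=(11,-6) top-left  bias=+0
  edge (15, 6)→(16, 18): d=(1,12) right/bottom  bias=-1
  edge (16, 18)→(4, 12): d=(-12,-6) top-left  bias=+0
    (7,3)@(15, 7): e=[11,1,126] → X
    (8,3)@(17, 7): e=[23,-23,138] → .
    (5,4)@(11, 9): e=[9,51,78] → X
    (6,4)@(13, 9): e=[21,27,90] → X
    (8,4)@(17, 9): e=[45,-21,114] → .
    (3,5)@(7, 11): e=[7,101,30] → X
    (4,5)@(9, 11): e=[19,77,42] → X
    (8,5)@(17, 11): e=[67,-19,90] → .
    (3,6)@(7, 13): e=[29,103,6] → X
    (8,6)@(17, 13): e=[89,-17,66] → .
    (3,7)@(7, 15): e=[51,105,-18] → .
    (4,7)@(9, 15): e=[63,81,-6] → .
  covered (18 px):
    . . . . . . . . .
    . . . . . . . . .
    . . . . . . . . .
    . . . . . . . X .
    . . . . . X X X .
    . . . X X X X X .
    . . . X X X X X .
    . . . . . X X X .
    . . . . . . . X .

Result: [[6,5],[5,6],[6,6],[7,6],[5,7],[6,7]]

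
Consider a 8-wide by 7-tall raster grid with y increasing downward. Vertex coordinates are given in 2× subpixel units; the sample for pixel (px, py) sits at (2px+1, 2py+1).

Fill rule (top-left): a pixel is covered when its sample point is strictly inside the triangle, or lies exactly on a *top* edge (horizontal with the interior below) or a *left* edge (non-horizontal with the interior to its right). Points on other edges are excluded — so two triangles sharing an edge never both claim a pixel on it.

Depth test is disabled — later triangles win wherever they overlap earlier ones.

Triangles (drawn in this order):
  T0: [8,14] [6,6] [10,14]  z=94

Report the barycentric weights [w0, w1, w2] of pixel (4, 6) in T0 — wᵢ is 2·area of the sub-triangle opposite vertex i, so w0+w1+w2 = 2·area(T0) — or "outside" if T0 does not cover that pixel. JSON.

T0:
  2·area = 16
  edge (8, 14)→(6, 6): d=(-2,-8) top-left  bias=+0
  edge (6, 6)→(10, 14): d=(4,8) right/bottom  bias=-1
  edge (10, 14)→(8, 14): d=(-2,0) right/bottom  bias=-1
    (3,4)@(7, 9): e=[2,4,10] → #
    (4,4)@(9, 9): e=[18,-12,10] → ·
    (3,5)@(7, 11): e=[-2,12,6] → ·
    (4,6)@(9, 13): e=[10,4,2] → #
    (5,6)@(11, 13): e=[26,-12,2] → ·
  covered (2 px):
    · · · · · · · ·
    · · · · · · · ·
    · · · · · · · ·
    · · · · · · · ·
    · · · # · · · ·
    · · · · · · · ·
    · · · · # · · ·

Result: [4,2,10]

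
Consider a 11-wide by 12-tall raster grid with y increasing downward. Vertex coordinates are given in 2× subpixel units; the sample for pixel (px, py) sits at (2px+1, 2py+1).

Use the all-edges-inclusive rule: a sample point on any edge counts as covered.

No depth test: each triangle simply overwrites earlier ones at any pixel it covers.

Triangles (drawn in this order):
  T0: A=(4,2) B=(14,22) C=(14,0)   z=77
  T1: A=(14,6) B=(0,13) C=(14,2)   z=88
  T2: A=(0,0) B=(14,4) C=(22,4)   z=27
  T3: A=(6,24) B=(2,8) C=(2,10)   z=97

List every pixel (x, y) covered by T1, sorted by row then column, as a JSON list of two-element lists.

T0:
  2·area = 220  (B↔C swapped to make it positive)
  edge (4, 2)→(14, 0): d=(10,-2) inclusive
  edge (14, 0)→(14, 22): d=(0,22) inclusive
  edge (14, 22)→(4, 2): d=(-10,-20) inclusive
    (4,0)@(9, 1): e=[0,110,110] → #  [on edge]
    (5,0)@(11, 1): e=[4,66,150] → #
    (6,0)@(13, 1): e=[8,22,190] → #
    (7,0)@(15, 1): e=[12,-22,230] → ·
    (2,1)@(5, 3): e=[12,198,10] → #
    (3,1)@(7, 3): e=[16,154,50] → #
    (7,1)@(15, 3): e=[32,-22,210] → ·
    (2,2)@(5, 5): e=[32,198,-10] → ·
    (3,2)@(7, 5): e=[36,154,30] → #
    (7,2)@(15, 5): e=[52,-22,190] → ·
    (3,3)@(7, 7): e=[56,154,10] → #
    (7,3)@(15, 7): e=[72,-22,170] → ·
  covered (28 px):
    · · · · # # # · · · ·
    · · # # # # # · · · ·
    · · · # # # # · · · ·
    · · · # # # # · · · ·
    · · · · # # # · · · ·
    · · · · # # # · · · ·
    · · · · · # # · · · ·
    · · · · · # # · · · ·
    · · · · · · # · · · ·
    · · · · · · # · · · ·
    · · · · · · · · · · ·
    · · · · · · · · · · ·
T1:
  2·area = 56
  edge (14, 6)→(0, 13): d=(-14,7) inclusive
  edge (0, 13)→(14, 2): d=(14,-11) inclusive
  edge (14, 2)→(14, 6): d=(0,4) inclusive
    (6,1)@(13, 3): e=[49,3,4] → #
    (7,1)@(15, 3): e=[35,25,-4] → ·
    (5,2)@(11, 5): e=[35,9,12] → #
    (7,2)@(15, 5): e=[7,53,-4] → ·
    (4,3)@(9, 7): e=[21,15,20] → #
    (6,3)@(13, 7): e=[-7,59,4] → ·
    (3,4)@(7, 9): e=[7,21,28] → #
    (4,4)@(9, 9): e=[-7,43,20] → ·
    (5,4)@(11, 9): e=[-21,65,12] → ·
    (1,5)@(3, 11): e=[7,5,44] → #
    (2,5)@(5, 11): e=[-7,27,36] → ·
    (3,5)@(7, 11): e=[-21,49,28] → ·
  covered (7 px):
    · · · · · · · · · · ·
    · · · · · · # · · · ·
    · · · · · # # · · · ·
    · · · · # # · · · · ·
    · · · # · · · · · · ·
    · # · · · · · · · · ·
    · · · · · · · · · · ·
    · · · · · · · · · · ·
    · · · · · · · · · · ·
    · · · · · · · · · · ·
    · · · · · · · · · · ·
    · · · · · · · · · · ·
T2:
  2·area = 32  (B↔C swapped to make it positive)
  edge (0, 0)→(22, 4): d=(22,4) inclusive
  edge (22, 4)→(14, 4): d=(-8,0) inclusive
  edge (14, 4)→(0, 0): d=(-14,-4) inclusive
    (2,0)@(5, 1): e=[2,24,6] → #
    (3,0)@(7, 1): e=[-6,24,14] → ·
    (2,1)@(5, 3): e=[46,8,-22] → ·
    (5,1)@(11, 3): e=[22,8,2] → #
    (6,1)@(13, 3): e=[14,8,10] → #
    (7,1)@(15, 3): e=[6,8,18] → #
    (8,1)@(17, 3): e=[-2,8,26] → ·
    (5,2)@(11, 5): e=[66,-8,-26] → ·
    (6,2)@(13, 5): e=[58,-8,-18] → ·
    (7,2)@(15, 5): e=[50,-8,-10] → ·
  covered (4 px):
    · · # · · · · · · · ·
    · · · · · # # # · · ·
    · · · · · · · · · · ·
    · · · · · · · · · · ·
    · · · · · · · · · · ·
    · · · · · · · · · · ·
    · · · · · · · · · · ·
    · · · · · · · · · · ·
    · · · · · · · · · · ·
    · · · · · · · · · · ·
    · · · · · · · · · · ·
    · · · · · · · · · · ·
T3:
  2·area = 8  (B↔C swapped to make it positive)
  edge (6, 24)→(2, 10): d=(-4,-14) inclusive
  edge (2, 10)→(2, 8): d=(0,-2) inclusive
  edge (2, 8)→(6, 24): d=(4,16) inclusive
    (1,6)@(3, 13): e=[2,2,4] → #
    (2,6)@(5, 13): e=[30,6,-28] → ·
    (1,7)@(3, 15): e=[-6,2,12] → ·
  covered (1 px):
    · · · · · · · · · · ·
    · · · · · · · · · · ·
    · · · · · · · · · · ·
    · · · · · · · · · · ·
    · · · · · · · · · · ·
    · · · · · · · · · · ·
    · # · · · · · · · · ·
    · · · · · · · · · · ·
    · · · · · · · · · · ·
    · · · · · · · · · · ·
    · · · · · · · · · · ·
    · · · · · · · · · · ·

Final: [[6,1],[5,2],[6,2],[4,3],[5,3],[3,4],[1,5]]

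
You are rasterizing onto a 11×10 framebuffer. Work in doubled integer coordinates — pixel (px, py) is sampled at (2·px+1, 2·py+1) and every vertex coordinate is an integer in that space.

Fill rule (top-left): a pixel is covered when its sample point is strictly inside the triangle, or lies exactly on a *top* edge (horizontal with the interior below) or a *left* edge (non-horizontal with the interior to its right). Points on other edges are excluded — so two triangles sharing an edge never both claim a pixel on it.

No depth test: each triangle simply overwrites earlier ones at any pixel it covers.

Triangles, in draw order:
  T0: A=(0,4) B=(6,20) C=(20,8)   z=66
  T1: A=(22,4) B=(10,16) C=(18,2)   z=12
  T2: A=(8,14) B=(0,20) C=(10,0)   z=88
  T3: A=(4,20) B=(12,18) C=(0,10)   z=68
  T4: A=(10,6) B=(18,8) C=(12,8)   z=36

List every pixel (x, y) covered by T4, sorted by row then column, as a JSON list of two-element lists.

T0:
  2·area = 296  (B↔C swapped to make it positive)
  edge (0, 4)→(20, 8): d=(20,4) right/bottom  bias=-1
  edge (20, 8)→(6, 20): d=(-14,12) right/bottom  bias=-1
  edge (6, 20)→(0, 4): d=(-6,-16) top-left  bias=+0
    (0,2)@(1, 5): e=[16,270,10] → #
    (1,2)@(3, 5): e=[8,246,42] → #
    (2,2)@(5, 5): e=[0,222,74] → ·  [on edge]
    (0,3)@(1, 7): e=[56,242,-2] → ·
    (1,3)@(3, 7): e=[48,218,30] → #
    (2,3)@(5, 7): e=[40,194,62] → #
    (3,3)@(7, 7): e=[32,170,94] → #
    (4,3)@(9, 7): e=[24,146,126] → #
    (5,3)@(11, 7): e=[16,122,158] → #
    (6,3)@(13, 7): e=[8,98,190] → #
    (7,3)@(15, 7): e=[0,74,222] → ·  [on edge]
    (1,4)@(3, 9): e=[88,190,18] → #
  covered (36 px):
    · · · · · · · · · · ·
    · · · · · · · · · · ·
    # # · · · · · · · · ·
    · # # # # # # · · · ·
    · # # # # # # # # · ·
    · # # # # # # # · · ·
    · · # # # # # · · · ·
    · · # # # # · · · · ·
    · · # # # · · · · · ·
    · · · # · · · · · · ·
T1:
  2·area = 72
  edge (22, 4)→(10, 16): d=(-12,12) right/bottom  bias=-1
  edge (10, 16)→(18, 2): d=(8,-14) top-left  bias=+0
  edge (18, 2)→(22, 4): d=(4,2) right/bottom  bias=-1
    (9,1)@(19, 3): e=[48,22,2] → #
    (10,1)@(21, 3): e=[24,50,-2] → ·
    (8,2)@(17, 5): e=[48,10,14] → #
    (10,2)@(21, 5): e=[0,66,6] → ·  [on edge]
    (8,3)@(17, 7): e=[24,26,22] → #
    (9,3)@(19, 7): e=[0,54,18] → ·  [on edge]
    (7,4)@(15, 9): e=[24,14,34] → #
    (8,4)@(17, 9): e=[0,42,30] → ·  [on edge]
    (6,5)@(13, 11): e=[24,2,46] → #
    (7,5)@(15, 11): e=[0,30,42] → ·  [on edge]
    (6,6)@(13, 13): e=[0,18,54] → ·  [on edge]
    (5,7)@(11, 15): e=[0,6,66] → ·  [on edge]
    (4,8)@(9, 17): e=[0,-6,78] → ·  [on edge]
    (3,9)@(7, 19): e=[0,-18,90] → ·  [on edge]
  covered (6 px):
    · · · · · · · · · · ·
    · · · · · · · · · # ·
    · · · · · · · · # # ·
    · · · · · · · · # · ·
    · · · · · · · # · · ·
    · · · · · · # · · · ·
    · · · · · · · · · · ·
    · · · · · · · · · · ·
    · · · · · · · · · · ·
    · · · · · · · · · · ·
T2:
  2·area = 100
  edge (8, 14)→(0, 20): d=(-8,6) right/bottom  bias=-1
  edge (0, 20)→(10, 0): d=(10,-20) top-left  bias=+0
  edge (10, 0)→(8, 14): d=(-2,14) right/bottom  bias=-1
    (4,1)@(9, 3): e=[82,10,8] → #
    (5,1)@(11, 3): e=[70,50,-20] → ·
    (4,2)@(9, 5): e=[66,30,4] → #
    (5,2)@(11, 5): e=[54,70,-24] → ·
    (3,3)@(7, 7): e=[62,10,28] → #
    (4,3)@(9, 7): e=[50,50,0] → ·  [on edge]
    (3,4)@(7, 9): e=[46,30,24] → #
    (4,4)@(9, 9): e=[34,70,-4] → ·
    (2,5)@(5, 11): e=[42,10,48] → #
    (4,5)@(9, 11): e=[18,90,-8] → ·
    (2,6)@(5, 13): e=[26,30,44] → #
    (4,6)@(9, 13): e=[2,110,-12] → ·
  covered (12 px):
    · · · · · · · · · · ·
    · · · · # · · · · · ·
    · · · · # · · · · · ·
    · · · # · · · · · · ·
    · · · # · · · · · · ·
    · · # # · · · · · · ·
    · · # # · · · · · · ·
    · # # · · · · · · · ·
    · # · · · · · · · · ·
    # · · · · · · · · · ·
T3:
  2·area = 88  (B↔C swapped to make it positive)
  edge (4, 20)→(0, 10): d=(-4,-10) top-left  bias=+0
  edge (0, 10)→(12, 18): d=(12,8) right/bottom  bias=-1
  edge (12, 18)→(4, 20): d=(-8,2) right/bottom  bias=-1
    (0,5)@(1, 11): e=[6,4,78] → #
    (1,5)@(3, 11): e=[26,-12,74] → ·
    (0,6)@(1, 13): e=[-2,28,62] → ·
    (1,6)@(3, 13): e=[18,12,58] → #
    (2,6)@(5, 13): e=[38,-4,54] → ·
    (1,7)@(3, 15): e=[10,36,42] → #
    (2,7)@(5, 15): e=[30,20,38] → #
    (3,7)@(7, 15): e=[50,4,34] → #
    (4,7)@(9, 15): e=[70,-12,30] → ·
    (1,8)@(3, 17): e=[2,60,26] → #
    (4,8)@(9, 17): e=[62,12,14] → #
    (5,8)@(11, 17): e=[82,-4,10] → ·
  covered (11 px):
    · · · · · · · · · · ·
    · · · · · · · · · · ·
    · · · · · · · · · · ·
    · · · · · · · · · · ·
    · · · · · · · · · · ·
    # · · · · · · · · · ·
    · # · · · · · · · · ·
    · # # # · · · · · · ·
    · # # # # · · · · · ·
    · · # # · · · · · · ·
T4:
  2·area = 12
  edge (10, 6)→(18, 8): d=(8,2) right/bottom  bias=-1
  edge (18, 8)→(12, 8): d=(-6,0) right/bottom  bias=-1
  edge (12, 8)→(10, 6): d=(-2,-2) top-left  bias=+0
    (2,0)@(5, 1): e=[-30,42,0] → ·  [on edge]
    (3,1)@(7, 3): e=[-18,30,0] → ·  [on edge]
    (4,2)@(9, 5): e=[-6,18,0] → ·  [on edge]
    (5,3)@(11, 7): e=[6,6,0] → #  [on edge]
    (6,3)@(13, 7): e=[2,6,4] → #
    (7,3)@(15, 7): e=[-2,6,8] → ·
    (5,4)@(11, 9): e=[22,-6,-4] → ·
    (6,4)@(13, 9): e=[18,-6,0] → ·  [on edge]
    (7,5)@(15, 11): e=[30,-18,0] → ·  [on edge]
    (8,6)@(17, 13): e=[42,-30,0] → ·  [on edge]
    (9,7)@(19, 15): e=[54,-42,0] → ·  [on edge]
    (10,8)@(21, 17): e=[66,-54,0] → ·  [on edge]
  covered (2 px):
    · · · · · · · · · · ·
    · · · · · · · · · · ·
    · · · · · · · · · · ·
    · · · · · # # · · · ·
    · · · · · · · · · · ·
    · · · · · · · · · · ·
    · · · · · · · · · · ·
    · · · · · · · · · · ·
    · · · · · · · · · · ·
    · · · · · · · · · · ·

Answer: [[5,3],[6,3]]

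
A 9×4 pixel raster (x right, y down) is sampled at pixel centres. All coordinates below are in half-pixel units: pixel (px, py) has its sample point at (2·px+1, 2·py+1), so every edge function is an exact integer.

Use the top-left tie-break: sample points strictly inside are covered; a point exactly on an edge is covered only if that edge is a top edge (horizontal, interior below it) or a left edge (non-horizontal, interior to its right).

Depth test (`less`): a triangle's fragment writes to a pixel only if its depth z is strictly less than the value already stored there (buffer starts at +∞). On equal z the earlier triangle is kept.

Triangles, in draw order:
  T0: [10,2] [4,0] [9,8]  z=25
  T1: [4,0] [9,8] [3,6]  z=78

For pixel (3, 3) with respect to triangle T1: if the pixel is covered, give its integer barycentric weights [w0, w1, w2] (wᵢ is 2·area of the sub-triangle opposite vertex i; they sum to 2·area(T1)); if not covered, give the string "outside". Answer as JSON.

T0:
  2·area = 38  (B↔C swapped to make it positive)
  edge (10, 2)→(9, 8): d=(-1,6) right/bottom  bias=-1
  edge (9, 8)→(4, 0): d=(-5,-8) top-left  bias=+0
  edge (4, 0)→(10, 2): d=(6,2) right/bottom  bias=-1
    (2,0)@(5, 1): e=[31,3,4] → #
    (3,0)@(7, 1): e=[19,19,0] → ·  [on edge]
    (2,1)@(5, 3): e=[29,-7,16] → ·
    (3,1)@(7, 3): e=[17,9,12] → #
    (4,1)@(9, 3): e=[5,25,8] → #
    (5,1)@(11, 3): e=[-7,41,4] → ·
    (6,1)@(13, 3): e=[-19,57,0] → ·  [on edge]
    (3,2)@(7, 5): e=[15,-1,24] → ·
    (4,2)@(9, 5): e=[3,15,20] → #
    (5,2)@(11, 5): e=[-9,31,16] → ·
    (4,3)@(9, 7): e=[1,5,32] → #
    (5,3)@(11, 7): e=[-11,21,28] → ·
  covered (5 px):
    · · # · · · · · ·
    · · · # # · · · ·
    · · · · # · · · ·
    · · · · # · · · ·
T1:
  2·area = 38
  edge (4, 0)→(9, 8): d=(5,8) right/bottom  bias=-1
  edge (9, 8)→(3, 6): d=(-6,-2) top-left  bias=+0
  edge (3, 6)→(4, 0): d=(1,-6) top-left  bias=+0
    (2,1)@(5, 3): e=[7,22,9] → #
    (3,1)@(7, 3): e=[-9,26,21] → ·
    (2,2)@(5, 5): e=[17,10,11] → #
    (3,2)@(7, 5): e=[1,14,23] → #
    (4,2)@(9, 5): e=[-15,18,35] → ·
    (2,3)@(5, 7): e=[27,-2,13] → ·
    (3,3)@(7, 7): e=[11,2,25] → #
    (4,3)@(9, 7): e=[-5,6,37] → ·
  covered (4 px):
    · · · · · · · · ·
    · · # · · · · · ·
    · · # # · · · · ·
    · · · # · · · · ·

Result: [2,25,11]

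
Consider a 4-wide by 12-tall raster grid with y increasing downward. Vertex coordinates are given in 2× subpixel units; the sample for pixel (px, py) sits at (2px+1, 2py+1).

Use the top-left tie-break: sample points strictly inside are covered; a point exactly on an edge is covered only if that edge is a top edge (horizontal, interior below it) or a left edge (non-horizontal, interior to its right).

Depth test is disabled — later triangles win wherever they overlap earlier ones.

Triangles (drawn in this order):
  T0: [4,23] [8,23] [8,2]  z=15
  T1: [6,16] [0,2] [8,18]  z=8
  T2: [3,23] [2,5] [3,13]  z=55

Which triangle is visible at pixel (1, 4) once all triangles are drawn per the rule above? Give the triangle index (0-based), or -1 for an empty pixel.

T0:
  2·area = 84  (B↔C swapped to make it positive)
  edge (4, 23)→(8, 2): d=(4,-21) top-left  bias=+0
  edge (8, 2)→(8, 23): d=(0,21) right/bottom  bias=-1
  edge (8, 23)→(4, 23): d=(-4,0) right/bottom  bias=-1
    (3,4)@(7, 9): e=[7,21,56] → X
    (3,5)@(7, 11): e=[15,21,48] → X
    (3,6)@(7, 13): e=[23,21,40] → X
    (3,7)@(7, 15): e=[31,21,32] → X
    (3,8)@(7, 17): e=[39,21,24] → X
    (2,9)@(5, 19): e=[5,63,16] → X
    (2,10)@(5, 21): e=[13,63,8] → X
    (0,11)@(1, 23): e=[-63,147,0] → .  [on edge]
    (1,11)@(3, 23): e=[-21,105,0] → .  [on edge]
    (2,11)@(5, 23): e=[21,63,0] → .  [on edge]
    (3,11)@(7, 23): e=[63,21,0] → .  [on edge]
  covered (9 px):
    . . . .
    . . . .
    . . . .
    . . . .
    . . . X
    . . . X
    . . . X
    . . . X
    . . . X
    . . X X
    . . X X
    . . . .
T1:
  2·area = 16
  edge (6, 16)→(0, 2): d=(-6,-14) top-left  bias=+0
  edge (0, 2)→(8, 18): d=(8,16) right/bottom  bias=-1
  edge (8, 18)→(6, 16): d=(-2,-2) top-left  bias=+0
    (1,4)@(3, 9): e=[0,8,8] → X  [on edge]
    (2,4)@(5, 9): e=[28,-24,12] → .
    (0,5)@(1, 11): e=[-40,56,0] → .  [on edge]
    (1,5)@(3, 11): e=[-12,24,4] → .
    (1,6)@(3, 13): e=[-24,40,0] → .  [on edge]
    (2,6)@(5, 13): e=[4,8,4] → X
    (3,6)@(7, 13): e=[32,-24,8] → .
    (2,7)@(5, 15): e=[-8,24,0] → .  [on edge]
    (3,8)@(7, 17): e=[8,8,0] → X  [on edge]
    (3,9)@(7, 19): e=[-4,24,-4] → .
  covered (3 px):
    . . . .
    . . . .
    . . . .
    . . . .
    . X . .
    . . . .
    . . X .
    . . . .
    . . . X
    . . . .
    . . . .
    . . . .
T2:
  2·area = 10
  edge (3, 23)→(2, 5): d=(-1,-18) top-left  bias=+0
  edge (2, 5)→(3, 13): d=(1,8) right/bottom  bias=-1
  edge (3, 13)→(3, 23): d=(0,10) right/bottom  bias=-1
    (1,0)@(3, 1): e=[22,-12,0] → .  [on edge]
    (1,1)@(3, 3): e=[20,-10,0] → .  [on edge]
    (1,2)@(3, 5): e=[18,-8,0] → .  [on edge]
    (1,3)@(3, 7): e=[16,-6,0] → .  [on edge]
    (1,4)@(3, 9): e=[14,-4,0] → .  [on edge]
    (1,5)@(3, 11): e=[12,-2,0] → .  [on edge]
    (1,6)@(3, 13): e=[10,0,0] → .  [on edge]
    (1,7)@(3, 15): e=[8,2,0] → .  [on edge]
    (1,8)@(3, 17): e=[6,4,0] → .  [on edge]
    (1,9)@(3, 19): e=[4,6,0] → .  [on edge]
    (1,10)@(3, 21): e=[2,8,0] → .  [on edge]
    (1,11)@(3, 23): e=[0,10,0] → .  [on edge]
  covered (0 px):
    . . . .
    . . . .
    . . . .
    . . . .
    . . . .
    . . . .
    . . . .
    . . . .
    . . . .
    . . . .
    . . . .
    . . . .

Z-buffer (winner per pixel, '.' = empty):
  . . . .
  . . . .
  . . . .
  . . . .
  . 1 . 0
  . . . 0
  . . 1 0
  . . . 0
  . . . 1
  . . 0 0
  . . 0 0
  . . . .

Answer: 1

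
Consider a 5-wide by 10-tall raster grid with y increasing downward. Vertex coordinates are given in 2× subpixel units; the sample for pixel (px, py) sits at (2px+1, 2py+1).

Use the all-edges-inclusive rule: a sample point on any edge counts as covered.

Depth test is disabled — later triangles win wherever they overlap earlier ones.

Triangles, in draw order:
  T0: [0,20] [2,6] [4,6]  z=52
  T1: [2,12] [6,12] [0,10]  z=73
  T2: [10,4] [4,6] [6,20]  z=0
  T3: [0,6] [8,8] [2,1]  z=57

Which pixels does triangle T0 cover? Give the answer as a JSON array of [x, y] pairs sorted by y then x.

T0:
  2·area = 28
  edge (0, 20)→(2, 6): d=(2,-14) inclusive
  edge (2, 6)→(4, 6): d=(2,0) inclusive
  edge (4, 6)→(0, 20): d=(-4,14) inclusive
    (1,3)@(3, 7): e=[16,2,10] → X
    (2,3)@(5, 7): e=[44,2,-18] → .
    (1,4)@(3, 9): e=[20,6,2] → X
    (2,4)@(5, 9): e=[48,6,-26] → .
    (1,5)@(3, 11): e=[24,10,-6] → .
    (0,6)@(1, 13): e=[0,14,14] → X  [on edge]
    (1,6)@(3, 13): e=[28,14,-14] → .
    (0,7)@(1, 15): e=[4,18,6] → X
    (1,7)@(3, 15): e=[32,18,-22] → .
    (0,8)@(1, 17): e=[8,22,-2] → .
  covered (4 px):
    . . . . .
    . . . . .
    . . . . .
    . X . . .
    . X . . .
    . . . . .
    X . . . .
    X . . . .
    . . . . .
    . . . . .
T1:
  2·area = 8  (B↔C swapped to make it positive)
  edge (2, 12)→(0, 10): d=(-2,-2) inclusive
  edge (0, 10)→(6, 12): d=(6,2) inclusive
  edge (6, 12)→(2, 12): d=(-4,0) inclusive
    (0,5)@(1, 11): e=[0,4,4] → X  [on edge]
    (1,5)@(3, 11): e=[4,0,4] → X  [on edge]
    (2,5)@(5, 11): e=[8,-4,4] → .
    (0,6)@(1, 13): e=[-4,16,-4] → .
    (1,6)@(3, 13): e=[0,12,-4] → .  [on edge]
    (4,6)@(9, 13): e=[12,0,-4] → .  [on edge]
    (2,7)@(5, 15): e=[0,20,-12] → .  [on edge]
    (3,8)@(7, 17): e=[0,28,-20] → .  [on edge]
    (4,9)@(9, 19): e=[0,36,-28] → .  [on edge]
  covered (2 px):
    . . . . .
    . . . . .
    . . . . .
    . . . . .
    . . . . .
    X X . . .
    . . . . .
    . . . . .
    . . . . .
    . . . . .
T2:
  2·area = 88  (B↔C swapped to make it positive)
  edge (10, 4)→(6, 20): d=(-4,16) inclusive
  edge (6, 20)→(4, 6): d=(-2,-14) inclusive
  edge (4, 6)→(10, 4): d=(6,-2) inclusive
    (3,2)@(7, 5): e=[44,44,0] → X  [on edge]
    (4,2)@(9, 5): e=[12,72,4] → X
    (0,3)@(1, 7): e=[132,-44,0] → .  [on edge]
    (2,3)@(5, 7): e=[68,12,8] → X
    (2,4)@(5, 9): e=[60,8,20] → X
    (4,4)@(9, 9): e=[-4,64,28] → .
    (2,5)@(5, 11): e=[52,4,32] → X
    (4,5)@(9, 11): e=[-12,60,40] → .
    (2,6)@(5, 13): e=[44,0,44] → X  [on edge]
    (4,6)@(9, 13): e=[-20,56,52] → .
    (2,7)@(5, 15): e=[36,-4,56] → .
    (3,7)@(7, 15): e=[4,24,60] → X
  covered (12 px):
    . . . . .
    . . . . .
    . . . X X
    . . X X X
    . . X X .
    . . X X .
    . . X X .
    . . . X .
    . . . . .
    . . . . .
T3:
  2·area = 44  (B↔C swapped to make it positive)
  edge (0, 6)→(2, 1): d=(2,-5) inclusive
  edge (2, 1)→(8, 8): d=(6,7) inclusive
  edge (8, 8)→(0, 6): d=(-8,-2) inclusive
    (1,1)@(3, 3): e=[9,5,30] → X
    (2,1)@(5, 3): e=[19,-9,34] → .
    (0,2)@(1, 5): e=[3,31,10] → X
    (2,2)@(5, 5): e=[23,3,18] → X
    (3,2)@(7, 5): e=[33,-11,22] → .
    (0,3)@(1, 7): e=[7,43,-6] → .
    (1,3)@(3, 7): e=[17,29,-2] → .
    (2,3)@(5, 7): e=[27,15,2] → X
    (3,3)@(7, 7): e=[37,1,6] → X
    (4,3)@(9, 7): e=[47,-13,10] → .
    (2,4)@(5, 9): e=[31,27,-14] → .
    (3,4)@(7, 9): e=[41,13,-10] → .
  covered (6 px):
    . . . . .
    . X . . .
    X X X . .
    . . X X .
    . . . . .
    . . . . .
    . . . . .
    . . . . .
    . . . . .
    . . . . .

Answer: [[1,3],[1,4],[0,6],[0,7]]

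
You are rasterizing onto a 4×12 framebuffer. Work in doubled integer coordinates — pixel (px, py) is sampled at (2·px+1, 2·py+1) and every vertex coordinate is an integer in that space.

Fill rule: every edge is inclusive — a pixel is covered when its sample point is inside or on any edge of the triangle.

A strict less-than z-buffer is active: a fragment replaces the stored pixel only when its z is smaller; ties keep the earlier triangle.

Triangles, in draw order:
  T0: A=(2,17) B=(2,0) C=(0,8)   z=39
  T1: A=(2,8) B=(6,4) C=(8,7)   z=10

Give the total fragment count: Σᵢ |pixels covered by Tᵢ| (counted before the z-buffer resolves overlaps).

T0:
  2·area = 34  (B↔C swapped to make it positive)
  edge (2, 17)→(0, 8): d=(-2,-9) inclusive
  edge (0, 8)→(2, 0): d=(2,-8) inclusive
  edge (2, 0)→(2, 17): d=(0,17) inclusive
    (0,2)@(1, 5): e=[15,2,17] → #
    (1,2)@(3, 5): e=[33,18,-17] → ·
    (0,3)@(1, 7): e=[11,6,17] → #
    (1,3)@(3, 7): e=[29,22,-17] → ·
    (0,4)@(1, 9): e=[7,10,17] → #
    (1,4)@(3, 9): e=[25,26,-17] → ·
    (0,5)@(1, 11): e=[3,14,17] → #
    (1,5)@(3, 11): e=[21,30,-17] → ·
    (0,6)@(1, 13): e=[-1,18,17] → ·
  covered (4 px):
    · · · ·
    · · · ·
    # · · ·
    # · · ·
    # · · ·
    # · · ·
    · · · ·
    · · · ·
    · · · ·
    · · · ·
    · · · ·
    · · · ·
T1:
  2·area = 20
  edge (2, 8)→(6, 4): d=(4,-4) inclusive
  edge (6, 4)→(8, 7): d=(2,3) inclusive
  edge (8, 7)→(2, 8): d=(-6,1) inclusive
    (3,1)@(7, 3): e=[0,-5,25] → ·  [on edge]
    (2,2)@(5, 5): e=[0,5,15] → #  [on edge]
    (3,2)@(7, 5): e=[8,-1,13] → ·
    (1,3)@(3, 7): e=[0,15,5] → #  [on edge]
    (3,3)@(7, 7): e=[16,3,1] → #
    (0,4)@(1, 9): e=[0,25,-5] → ·  [on edge]
    (1,4)@(3, 9): e=[8,19,-7] → ·
    (2,4)@(5, 9): e=[16,13,-9] → ·
    (3,4)@(7, 9): e=[24,7,-11] → ·
  covered (4 px):
    · · · ·
    · · · ·
    · · # ·
    · # # #
    · · · ·
    · · · ·
    · · · ·
    · · · ·
    · · · ·
    · · · ·
    · · · ·
    · · · ·

Final: 8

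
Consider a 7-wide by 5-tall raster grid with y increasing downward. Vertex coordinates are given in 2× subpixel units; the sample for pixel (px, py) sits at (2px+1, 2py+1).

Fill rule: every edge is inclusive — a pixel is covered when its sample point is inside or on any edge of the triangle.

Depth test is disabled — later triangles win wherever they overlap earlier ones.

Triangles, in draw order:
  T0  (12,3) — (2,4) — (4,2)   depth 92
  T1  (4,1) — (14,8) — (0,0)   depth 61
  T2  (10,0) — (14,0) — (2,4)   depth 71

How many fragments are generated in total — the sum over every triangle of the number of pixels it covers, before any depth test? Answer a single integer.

T0:
  2·area = 18
  edge (12, 3)→(2, 4): d=(-10,1) inclusive
  edge (2, 4)→(4, 2): d=(2,-2) inclusive
  edge (4, 2)→(12, 3): d=(8,1) inclusive
    (2,0)@(5, 1): e=[27,0,-9] → ·  [on edge]
    (1,1)@(3, 3): e=[9,0,9] → █  [on edge]
    (2,1)@(5, 3): e=[7,4,7] → █
    (3,1)@(7, 3): e=[5,8,5] → █
    (4,1)@(9, 3): e=[3,12,3] → █
    (5,1)@(11, 3): e=[1,16,1] → █
    (6,1)@(13, 3): e=[-1,20,-1] → ·
    (0,2)@(1, 5): e=[-9,0,27] → ·  [on edge]
    (1,2)@(3, 5): e=[-11,4,25] → ·
    (2,2)@(5, 5): e=[-13,8,23] → ·
    (3,2)@(7, 5): e=[-15,12,21] → ·
    (4,2)@(9, 5): e=[-17,16,19] → ·
  covered (5 px):
    · · · · · · ·
    · █ █ █ █ █ ·
    · · · · · · ·
    · · · · · · ·
    · · · · · · ·
T1:
  2·area = 18
  edge (4, 1)→(14, 8): d=(10,7) inclusive
  edge (14, 8)→(0, 0): d=(-14,-8) inclusive
  edge (0, 0)→(4, 1): d=(4,1) inclusive
    (1,0)@(3, 1): e=[7,10,1] → █
    (2,0)@(5, 1): e=[-7,26,-1] → ·
    (1,1)@(3, 3): e=[27,-18,9] → ·
    (4,2)@(9, 5): e=[5,2,11] → █
    (5,2)@(11, 5): e=[-9,18,9] → ·
    (4,3)@(9, 7): e=[25,-26,19] → ·
  covered (2 px):
    · █ · · · · ·
    · · · · · · ·
    · · · · █ · ·
    · · · · · · ·
    · · · · · · ·
T2:
  2·area = 16
  edge (10, 0)→(14, 0): d=(4,0) inclusive
  edge (14, 0)→(2, 4): d=(-12,4) inclusive
  edge (2, 4)→(10, 0): d=(8,-4) inclusive
    (4,0)@(9, 1): e=[4,8,4] → █
    (5,0)@(11, 1): e=[4,0,12] → █  [on edge]
    (6,0)@(13, 1): e=[4,-8,20] → ·
    (2,1)@(5, 3): e=[12,0,4] → █  [on edge]
    (3,1)@(7, 3): e=[12,-8,12] → ·
    (4,1)@(9, 3): e=[12,-16,20] → ·
    (5,1)@(11, 3): e=[12,-24,28] → ·
    (2,2)@(5, 5): e=[20,-24,20] → ·
  covered (3 px):
    · · · · █ █ ·
    · · █ · · · ·
    · · · · · · ·
    · · · · · · ·
    · · · · · · ·

Answer: 10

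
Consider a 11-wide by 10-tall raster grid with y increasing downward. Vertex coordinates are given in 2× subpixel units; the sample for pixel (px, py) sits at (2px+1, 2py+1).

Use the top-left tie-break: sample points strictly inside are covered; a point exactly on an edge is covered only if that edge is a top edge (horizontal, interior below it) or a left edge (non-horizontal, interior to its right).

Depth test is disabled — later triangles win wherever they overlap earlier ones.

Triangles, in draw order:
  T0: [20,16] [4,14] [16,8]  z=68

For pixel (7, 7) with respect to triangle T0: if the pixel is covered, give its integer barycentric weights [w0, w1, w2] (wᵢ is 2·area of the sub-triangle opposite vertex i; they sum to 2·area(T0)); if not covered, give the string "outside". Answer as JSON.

T0:
  2·area = 120
  edge (20, 16)→(4, 14): d=(-16,-2) top-left  bias=+0
  edge (4, 14)→(16, 8): d=(12,-6) top-left  bias=+0
  edge (16, 8)→(20, 16): d=(4,8) right/bottom  bias=-1
    (7,4)@(15, 9): e=[102,6,12] → █
    (8,4)@(17, 9): e=[106,18,-4] → ·
    (5,5)@(11, 11): e=[62,6,52] → █
    (6,5)@(13, 11): e=[66,18,36] → █
    (8,5)@(17, 11): e=[74,42,4] → █
    (9,5)@(19, 11): e=[78,54,-12] → ·
    (3,6)@(7, 13): e=[22,6,92] → █
    (4,6)@(9, 13): e=[26,18,76] → █
    (9,6)@(19, 13): e=[46,78,-4] → ·
    (3,7)@(7, 15): e=[-10,30,100] → ·
    (4,7)@(9, 15): e=[-6,42,84] → ·
    (5,7)@(11, 15): e=[-2,54,68] → ·
  covered (15 px):
    · · · · · · · · · · ·
    · · · · · · · · · · ·
    · · · · · · · · · · ·
    · · · · · · · · · · ·
    · · · · · · · █ · · ·
    · · · · · █ █ █ █ · ·
    · · · █ █ █ █ █ █ · ·
    · · · · · · █ █ █ █ ·
    · · · · · · · · · · ·
    · · · · · · · · · · ·

Result: [78,36,6]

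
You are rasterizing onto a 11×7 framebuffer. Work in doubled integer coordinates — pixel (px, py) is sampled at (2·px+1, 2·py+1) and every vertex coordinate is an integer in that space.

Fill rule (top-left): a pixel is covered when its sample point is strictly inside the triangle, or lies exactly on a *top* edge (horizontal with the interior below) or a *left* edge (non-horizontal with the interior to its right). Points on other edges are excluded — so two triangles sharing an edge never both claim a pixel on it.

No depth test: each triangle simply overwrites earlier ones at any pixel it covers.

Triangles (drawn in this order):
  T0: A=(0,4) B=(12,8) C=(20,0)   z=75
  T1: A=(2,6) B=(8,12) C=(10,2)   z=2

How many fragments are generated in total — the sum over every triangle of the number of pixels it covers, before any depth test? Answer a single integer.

T0:
  2·area = 128  (B↔C swapped to make it positive)
  edge (0, 4)→(20, 0): d=(20,-4) top-left  bias=+0
  edge (20, 0)→(12, 8): d=(-8,8) right/bottom  bias=-1
  edge (12, 8)→(0, 4): d=(-12,-4) top-left  bias=+0
    (7,0)@(15, 1): e=[0,32,96] → █  [on edge]
    (8,0)@(17, 1): e=[8,16,104] → █
    (9,0)@(19, 1): e=[16,0,112] → ·  [on edge]
    (2,1)@(5, 3): e=[0,96,32] → █  [on edge]
    (3,1)@(7, 3): e=[8,80,40] → █
    (4,1)@(9, 3): e=[16,64,48] → █
    (5,1)@(11, 3): e=[24,48,56] → █
    (6,1)@(13, 3): e=[32,32,64] → █
    (8,1)@(17, 3): e=[48,0,80] → ·  [on edge]
    (1,2)@(3, 5): e=[32,96,0] → █  [on edge]
    (7,2)@(15, 5): e=[80,0,48] → ·  [on edge]
    (1,3)@(3, 7): e=[72,80,-24] → ·
    (4,3)@(9, 7): e=[96,32,0] → █  [on edge]
    (6,3)@(13, 7): e=[112,0,16] → ·  [on edge]
    (5,4)@(11, 9): e=[144,0,-16] → ·  [on edge]
    (7,4)@(15, 9): e=[160,-32,0] → ·  [on edge]
    (4,5)@(9, 11): e=[176,0,-48] → ·  [on edge]
    (10,5)@(21, 11): e=[224,-96,0] → ·  [on edge]
    (3,6)@(7, 13): e=[208,0,-80] → ·  [on edge]
  covered (16 px):
    · · · · · · · █ █ · ·
    · · █ █ █ █ █ █ · · ·
    · █ █ █ █ █ █ · · · ·
    · · · · █ █ · · · · ·
    · · · · · · · · · · ·
    · · · · · · · · · · ·
    · · · · · · · · · · ·
T1:
  2·area = 72  (B↔C swapped to make it positive)
  edge (2, 6)→(10, 2): d=(8,-4) top-left  bias=+0
  edge (10, 2)→(8, 12): d=(-2,10) right/bottom  bias=-1
  edge (8, 12)→(2, 6): d=(-6,-6) top-left  bias=+0
    (4,1)@(9, 3): e=[4,8,60] → █
    (5,1)@(11, 3): e=[12,-12,72] → ·
    (0,2)@(1, 5): e=[-12,84,0] → ·  [on edge]
    (2,2)@(5, 5): e=[4,44,24] → █
    (3,2)@(7, 5): e=[12,24,36] → █
    (5,2)@(11, 5): e=[28,-16,60] → ·
    (1,3)@(3, 7): e=[12,60,0] → █  [on edge]
    (4,3)@(9, 7): e=[36,0,36] → ·  [on edge]
    (1,4)@(3, 9): e=[28,56,-12] → ·
    (2,4)@(5, 9): e=[36,36,0] → █  [on edge]
    (4,4)@(9, 9): e=[52,-4,24] → ·
    (2,5)@(5, 11): e=[52,32,-12] → ·
    (3,5)@(7, 11): e=[60,12,0] → █  [on edge]
    (4,6)@(9, 13): e=[84,-12,0] → ·  [on edge]
  covered (10 px):
    · · · · · · · · · · ·
    · · · · █ · · · · · ·
    · · █ █ █ · · · · · ·
    · █ █ █ · · · · · · ·
    · · █ █ · · · · · · ·
    · · · █ · · · · · · ·
    · · · · · · · · · · ·

Answer: 26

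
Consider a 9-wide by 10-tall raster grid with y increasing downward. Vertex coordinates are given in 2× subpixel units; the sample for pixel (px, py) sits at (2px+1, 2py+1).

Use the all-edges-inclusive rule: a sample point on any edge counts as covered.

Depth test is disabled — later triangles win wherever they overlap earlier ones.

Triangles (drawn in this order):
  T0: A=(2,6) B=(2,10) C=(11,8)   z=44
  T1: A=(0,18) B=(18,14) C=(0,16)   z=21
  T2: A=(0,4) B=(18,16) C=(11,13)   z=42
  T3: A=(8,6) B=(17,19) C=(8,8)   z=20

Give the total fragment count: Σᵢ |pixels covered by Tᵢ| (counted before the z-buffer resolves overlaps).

T0:
  2·area = 36  (B↔C swapped to make it positive)
  edge (2, 6)→(11, 8): d=(9,2) inclusive
  edge (11, 8)→(2, 10): d=(-9,2) inclusive
  edge (2, 10)→(2, 6): d=(0,-4) inclusive
    (1,3)@(3, 7): e=[7,25,4] → █
    (2,3)@(5, 7): e=[3,21,12] → █
    (3,3)@(7, 7): e=[-1,17,20] → ·
    (1,4)@(3, 9): e=[25,7,4] → █
    (3,4)@(7, 9): e=[17,-1,20] → ·
    (1,5)@(3, 11): e=[43,-11,4] → ·
    (2,5)@(5, 11): e=[39,-15,12] → ·
  covered (4 px):
    · · · · · · · · ·
    · · · · · · · · ·
    · · · · · · · · ·
    · █ █ · · · · · ·
    · █ █ · · · · · ·
    · · · · · · · · ·
    · · · · · · · · ·
    · · · · · · · · ·
    · · · · · · · · ·
    · · · · · · · · ·
T1:
  2·area = 36  (B↔C swapped to make it positive)
  edge (0, 18)→(0, 16): d=(0,-2) inclusive
  edge (0, 16)→(18, 14): d=(18,-2) inclusive
  edge (18, 14)→(0, 18): d=(-18,4) inclusive
    (4,7)@(9, 15): e=[18,0,18] → █  [on edge]
    (5,7)@(11, 15): e=[22,4,10] → █
    (6,7)@(13, 15): e=[26,8,2] → █
    (7,7)@(15, 15): e=[30,12,-6] → ·
    (0,8)@(1, 17): e=[2,20,14] → █
    (1,8)@(3, 17): e=[6,24,6] → █
    (2,8)@(5, 17): e=[10,28,-2] → ·
    (4,8)@(9, 17): e=[18,36,-18] → ·
    (5,8)@(11, 17): e=[22,40,-26] → ·
    (6,8)@(13, 17): e=[26,44,-34] → ·
    (0,9)@(1, 19): e=[2,56,-22] → ·
    (1,9)@(3, 19): e=[6,60,-30] → ·
  covered (5 px):
    · · · · · · · · ·
    · · · · · · · · ·
    · · · · · · · · ·
    · · · · · · · · ·
    · · · · · · · · ·
    · · · · · · · · ·
    · · · · · · · · ·
    · · · · █ █ █ · ·
    █ █ · · · · · · ·
    · · · · · · · · ·
T2:
  2·area = 30
  edge (0, 4)→(18, 16): d=(18,12) inclusive
  edge (18, 16)→(11, 13): d=(-7,-3) inclusive
  edge (11, 13)→(0, 4): d=(-11,-9) inclusive
    (3,4)@(7, 9): e=[6,16,8] → █
    (4,4)@(9, 9): e=[-18,22,26] → ·
    (3,5)@(7, 11): e=[42,2,-14] → ·
    (4,5)@(9, 11): e=[18,8,4] → █
    (5,5)@(11, 11): e=[-6,14,22] → ·
    (4,6)@(9, 13): e=[54,-6,-18] → ·
    (5,6)@(11, 13): e=[30,0,0] → █  [on edge]
    (6,6)@(13, 13): e=[6,6,18] → █
    (7,6)@(15, 13): e=[-18,12,36] → ·
    (5,7)@(11, 15): e=[66,-14,-22] → ·
    (6,7)@(13, 15): e=[42,-8,-4] → ·
  covered (4 px):
    · · · · · · · · ·
    · · · · · · · · ·
    · · · · · · · · ·
    · · · · · · · · ·
    · · · █ · · · · ·
    · · · · █ · · · ·
    · · · · · █ █ · ·
    · · · · · · · · ·
    · · · · · · · · ·
    · · · · · · · · ·
T3:
  2·area = 18
  edge (8, 6)→(17, 19): d=(9,13) inclusive
  edge (17, 19)→(8, 8): d=(-9,-11) inclusive
  edge (8, 8)→(8, 6): d=(0,-2) inclusive
    (4,4)@(9, 9): e=[14,2,2] → █
    (5,4)@(11, 9): e=[-12,24,6] → ·
    (4,5)@(9, 11): e=[32,-16,2] → ·
    (5,5)@(11, 11): e=[6,6,6] → █
    (6,5)@(13, 11): e=[-20,28,10] → ·
    (5,6)@(11, 13): e=[24,-12,6] → ·
    (8,9)@(17, 19): e=[0,0,18] → █  [on edge]
  covered (3 px):
    · · · · · · · · ·
    · · · · · · · · ·
    · · · · · · · · ·
    · · · · · · · · ·
    · · · · █ · · · ·
    · · · · · █ · · ·
    · · · · · · · · ·
    · · · · · · · · ·
    · · · · · · · · ·
    · · · · · · · · █

Answer: 16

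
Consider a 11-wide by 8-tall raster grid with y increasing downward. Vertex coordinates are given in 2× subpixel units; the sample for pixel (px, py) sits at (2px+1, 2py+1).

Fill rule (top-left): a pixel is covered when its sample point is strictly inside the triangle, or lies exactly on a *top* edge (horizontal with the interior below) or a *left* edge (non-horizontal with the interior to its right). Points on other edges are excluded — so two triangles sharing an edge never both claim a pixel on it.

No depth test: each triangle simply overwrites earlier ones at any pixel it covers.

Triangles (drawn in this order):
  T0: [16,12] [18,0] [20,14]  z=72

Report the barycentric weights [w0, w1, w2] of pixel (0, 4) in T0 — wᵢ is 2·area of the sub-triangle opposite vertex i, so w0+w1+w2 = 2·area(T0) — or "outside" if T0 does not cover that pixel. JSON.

T0:
  2·area = 52
  edge (16, 12)→(18, 0): d=(2,-12) top-left  bias=+0
  edge (18, 0)→(20, 14): d=(2,14) right/bottom  bias=-1
  edge (20, 14)→(16, 12): d=(-4,-2) top-left  bias=+0
    (8,3)@(17, 7): e=[2,28,22] → #
    (9,3)@(19, 7): e=[26,0,26] → ·  [on edge]
    (8,4)@(17, 9): e=[6,32,14] → #
    (9,4)@(19, 9): e=[30,4,18] → #
    (10,4)@(21, 9): e=[54,-24,22] → ·
    (8,5)@(17, 11): e=[10,36,6] → #
    (10,5)@(21, 11): e=[58,-20,14] → ·
    (8,6)@(17, 13): e=[14,40,-2] → ·
    (9,6)@(19, 13): e=[38,12,2] → #
    (10,6)@(21, 13): e=[62,-16,6] → ·
    (9,7)@(19, 15): e=[42,16,-6] → ·
  covered (6 px):
    · · · · · · · · · · ·
    · · · · · · · · · · ·
    · · · · · · · · · · ·
    · · · · · · · · # · ·
    · · · · · · · · # # ·
    · · · · · · · · # # ·
    · · · · · · · · · # ·
    · · · · · · · · · · ·

Answer: "outside"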